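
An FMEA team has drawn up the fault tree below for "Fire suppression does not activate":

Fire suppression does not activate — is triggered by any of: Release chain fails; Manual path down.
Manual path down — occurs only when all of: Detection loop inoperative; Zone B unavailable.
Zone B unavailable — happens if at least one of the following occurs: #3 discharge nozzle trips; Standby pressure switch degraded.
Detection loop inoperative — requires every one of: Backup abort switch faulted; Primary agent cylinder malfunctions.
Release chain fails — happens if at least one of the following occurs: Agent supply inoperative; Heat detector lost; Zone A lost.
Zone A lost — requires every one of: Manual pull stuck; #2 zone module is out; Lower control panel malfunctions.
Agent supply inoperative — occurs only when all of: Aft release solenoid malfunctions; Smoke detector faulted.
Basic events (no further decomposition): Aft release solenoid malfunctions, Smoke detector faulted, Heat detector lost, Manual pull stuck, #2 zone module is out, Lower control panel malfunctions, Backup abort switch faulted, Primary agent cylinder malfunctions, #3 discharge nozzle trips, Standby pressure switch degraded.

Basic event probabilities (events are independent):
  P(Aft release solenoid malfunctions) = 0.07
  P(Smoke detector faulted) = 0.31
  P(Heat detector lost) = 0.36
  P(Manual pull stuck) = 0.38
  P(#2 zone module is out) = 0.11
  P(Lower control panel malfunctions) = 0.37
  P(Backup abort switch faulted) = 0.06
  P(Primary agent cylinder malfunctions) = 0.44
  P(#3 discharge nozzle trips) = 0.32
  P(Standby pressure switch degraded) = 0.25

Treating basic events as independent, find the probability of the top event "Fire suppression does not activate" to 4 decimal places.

0.3915

P(Agent supply inoperative) [AND] = 0.07 × 0.31 = 0.021700
P(Zone A lost) [AND] = 0.38 × 0.11 × 0.37 = 0.015466
P(Release chain fails) [OR] = 1 − (1−0.021700) × (1−0.36) × (1−0.015466) = 0.383571
P(Detection loop inoperative) [AND] = 0.06 × 0.44 = 0.026400
P(Zone B unavailable) [OR] = 1 − (1−0.32) × (1−0.25) = 0.490000
P(Manual path down) [AND] = 0.026400 × 0.490000 = 0.012936
P(Fire suppression does not activate) [OR] = 1 − (1−0.383571) × (1−0.012936) = 0.391545
Rounded to 4 decimal places: P(Fire suppression does not activate) ≈ 0.3915.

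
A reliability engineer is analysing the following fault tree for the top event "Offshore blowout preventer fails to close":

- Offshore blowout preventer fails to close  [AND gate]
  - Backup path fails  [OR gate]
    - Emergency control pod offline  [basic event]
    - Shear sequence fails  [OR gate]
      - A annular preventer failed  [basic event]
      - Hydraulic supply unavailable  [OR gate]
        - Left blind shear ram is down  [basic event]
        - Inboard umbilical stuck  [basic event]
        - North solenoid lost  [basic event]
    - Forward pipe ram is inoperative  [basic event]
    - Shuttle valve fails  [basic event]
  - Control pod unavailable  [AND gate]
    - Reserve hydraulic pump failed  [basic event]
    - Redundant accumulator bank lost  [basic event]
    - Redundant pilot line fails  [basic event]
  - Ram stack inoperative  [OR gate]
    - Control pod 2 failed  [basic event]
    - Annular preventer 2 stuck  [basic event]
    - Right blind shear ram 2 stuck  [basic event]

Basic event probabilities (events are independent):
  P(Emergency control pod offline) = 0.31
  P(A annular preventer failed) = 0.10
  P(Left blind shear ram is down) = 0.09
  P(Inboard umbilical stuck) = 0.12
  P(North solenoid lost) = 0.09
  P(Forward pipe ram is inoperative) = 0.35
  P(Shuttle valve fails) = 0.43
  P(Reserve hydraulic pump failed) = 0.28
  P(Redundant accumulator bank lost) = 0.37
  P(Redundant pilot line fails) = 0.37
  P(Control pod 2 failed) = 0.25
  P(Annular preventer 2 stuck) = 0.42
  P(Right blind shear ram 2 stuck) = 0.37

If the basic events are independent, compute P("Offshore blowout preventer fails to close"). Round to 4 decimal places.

P(Hydraulic supply unavailable) [OR] = 1 − (1−0.09) × (1−0.12) × (1−0.09) = 0.271272
P(Shear sequence fails) [OR] = 1 − (1−0.10) × (1−0.271272) = 0.344145
P(Backup path fails) [OR] = 1 − (1−0.31) × (1−0.344145) × (1−0.35) × (1−0.43) = 0.832334
P(Control pod unavailable) [AND] = 0.28 × 0.37 × 0.37 = 0.038332
P(Ram stack inoperative) [OR] = 1 − (1−0.25) × (1−0.42) × (1−0.37) = 0.725950
P(Offshore blowout preventer fails to close) [AND] = 0.832334 × 0.038332 × 0.725950 = 0.023161
Rounded to 4 decimal places: P(Offshore blowout preventer fails to close) ≈ 0.0232.

0.0232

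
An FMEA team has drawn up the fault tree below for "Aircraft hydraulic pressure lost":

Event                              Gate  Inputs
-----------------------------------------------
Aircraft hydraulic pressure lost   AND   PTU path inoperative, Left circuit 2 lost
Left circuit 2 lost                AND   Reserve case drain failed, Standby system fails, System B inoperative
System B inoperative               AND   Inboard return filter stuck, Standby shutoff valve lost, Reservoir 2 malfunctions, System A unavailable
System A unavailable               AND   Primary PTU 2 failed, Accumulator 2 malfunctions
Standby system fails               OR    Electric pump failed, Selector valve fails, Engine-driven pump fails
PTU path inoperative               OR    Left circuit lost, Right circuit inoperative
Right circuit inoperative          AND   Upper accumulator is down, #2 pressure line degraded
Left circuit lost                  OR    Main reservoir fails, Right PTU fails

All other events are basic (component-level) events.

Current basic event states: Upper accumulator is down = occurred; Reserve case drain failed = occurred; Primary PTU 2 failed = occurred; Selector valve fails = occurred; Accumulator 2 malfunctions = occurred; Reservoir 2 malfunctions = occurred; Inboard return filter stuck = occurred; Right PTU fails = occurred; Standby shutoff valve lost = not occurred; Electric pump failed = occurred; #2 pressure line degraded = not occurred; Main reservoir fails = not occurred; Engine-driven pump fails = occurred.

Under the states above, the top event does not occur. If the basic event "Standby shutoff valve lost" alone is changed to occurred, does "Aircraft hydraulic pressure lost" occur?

Yes

Counterfactual: set "Standby shutoff valve lost" to occurred.
Left circuit lost [OR]: Main reservoir fails=not, Right PTU fails=occurs → at least one input occurs → occurs.
Right circuit inoperative [AND]: Upper accumulator is down=occurs, #2 pressure line degraded=not → not all inputs occur → does not occur.
PTU path inoperative [OR]: Left circuit lost=occurs, Right circuit inoperative=not → at least one input occurs → occurs.
Standby system fails [OR]: Electric pump failed=occurs, Selector valve fails=occurs, Engine-driven pump fails=occurs → at least one input occurs → occurs.
System A unavailable [AND]: Primary PTU 2 failed=occurs, Accumulator 2 malfunctions=occurs → all inputs occur → occurs.
System B inoperative [AND]: Inboard return filter stuck=occurs, Standby shutoff valve lost=occurs, Reservoir 2 malfunctions=occurs, System A unavailable=occurs → all inputs occur → occurs.
Left circuit 2 lost [AND]: Reserve case drain failed=occurs, Standby system fails=occurs, System B inoperative=occurs → all inputs occur → occurs.
Aircraft hydraulic pressure lost [AND]: PTU path inoperative=occurs, Left circuit 2 lost=occurs → all inputs occur → occurs.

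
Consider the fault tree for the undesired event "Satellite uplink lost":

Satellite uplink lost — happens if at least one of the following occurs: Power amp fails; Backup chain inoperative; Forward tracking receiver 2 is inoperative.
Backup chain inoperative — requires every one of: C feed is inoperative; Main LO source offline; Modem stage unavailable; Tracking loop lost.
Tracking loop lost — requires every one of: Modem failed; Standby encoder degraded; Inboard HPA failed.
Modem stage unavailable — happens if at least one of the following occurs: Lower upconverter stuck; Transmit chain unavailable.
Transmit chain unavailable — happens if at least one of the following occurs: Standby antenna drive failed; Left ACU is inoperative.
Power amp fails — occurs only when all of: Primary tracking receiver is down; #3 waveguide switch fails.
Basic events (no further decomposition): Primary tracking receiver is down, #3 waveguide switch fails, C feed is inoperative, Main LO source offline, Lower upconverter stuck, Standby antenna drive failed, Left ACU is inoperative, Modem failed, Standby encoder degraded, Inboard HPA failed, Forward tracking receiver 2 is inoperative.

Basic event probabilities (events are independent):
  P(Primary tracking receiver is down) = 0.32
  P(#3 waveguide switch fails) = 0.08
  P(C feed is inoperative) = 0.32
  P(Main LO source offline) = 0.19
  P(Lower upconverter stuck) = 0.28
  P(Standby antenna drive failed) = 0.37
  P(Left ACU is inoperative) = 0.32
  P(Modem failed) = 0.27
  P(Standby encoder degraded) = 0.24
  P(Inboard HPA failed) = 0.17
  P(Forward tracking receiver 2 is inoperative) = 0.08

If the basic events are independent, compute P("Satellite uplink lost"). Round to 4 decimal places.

0.1040

P(Power amp fails) [AND] = 0.32 × 0.08 = 0.025600
P(Transmit chain unavailable) [OR] = 1 − (1−0.37) × (1−0.32) = 0.571600
P(Modem stage unavailable) [OR] = 1 − (1−0.28) × (1−0.571600) = 0.691552
P(Tracking loop lost) [AND] = 0.27 × 0.24 × 0.17 = 0.011016
P(Backup chain inoperative) [AND] = 0.32 × 0.19 × 0.691552 × 0.011016 = 0.000463
P(Satellite uplink lost) [OR] = 1 − (1−0.025600) × (1−0.000463) × (1−0.08) = 0.103967
Rounded to 4 decimal places: P(Satellite uplink lost) ≈ 0.1040.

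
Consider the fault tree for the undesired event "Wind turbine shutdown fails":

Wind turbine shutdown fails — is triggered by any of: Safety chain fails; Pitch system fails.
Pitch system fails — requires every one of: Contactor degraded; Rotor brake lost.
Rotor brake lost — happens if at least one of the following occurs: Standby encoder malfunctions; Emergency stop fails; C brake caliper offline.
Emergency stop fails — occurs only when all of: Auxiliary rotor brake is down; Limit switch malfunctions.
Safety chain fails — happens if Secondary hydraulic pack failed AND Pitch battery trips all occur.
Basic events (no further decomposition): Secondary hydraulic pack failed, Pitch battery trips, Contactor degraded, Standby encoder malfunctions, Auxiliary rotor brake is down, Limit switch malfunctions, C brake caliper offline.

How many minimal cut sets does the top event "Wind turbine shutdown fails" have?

4

Safety chain fails [AND]: one cut set from each child combined → 1 × 1 = 1 cut set(s).
Emergency stop fails [AND]: one cut set from each child combined → 1 × 1 = 1 cut set(s).
Rotor brake lost [OR]: union of children's cut sets → 3 cut set(s).
Pitch system fails [AND]: one cut set from each child combined → 1 × 3 = 3 cut set(s).
Wind turbine shutdown fails [OR]: union of children's cut sets → 4 cut set(s).
Minimal cut sets: {Pitch battery trips, Secondary hydraulic pack failed}; {Contactor degraded, Standby encoder malfunctions}; {Auxiliary rotor brake is down, Contactor degraded, Limit switch malfunctions}; {C brake caliper offline, Contactor degraded}.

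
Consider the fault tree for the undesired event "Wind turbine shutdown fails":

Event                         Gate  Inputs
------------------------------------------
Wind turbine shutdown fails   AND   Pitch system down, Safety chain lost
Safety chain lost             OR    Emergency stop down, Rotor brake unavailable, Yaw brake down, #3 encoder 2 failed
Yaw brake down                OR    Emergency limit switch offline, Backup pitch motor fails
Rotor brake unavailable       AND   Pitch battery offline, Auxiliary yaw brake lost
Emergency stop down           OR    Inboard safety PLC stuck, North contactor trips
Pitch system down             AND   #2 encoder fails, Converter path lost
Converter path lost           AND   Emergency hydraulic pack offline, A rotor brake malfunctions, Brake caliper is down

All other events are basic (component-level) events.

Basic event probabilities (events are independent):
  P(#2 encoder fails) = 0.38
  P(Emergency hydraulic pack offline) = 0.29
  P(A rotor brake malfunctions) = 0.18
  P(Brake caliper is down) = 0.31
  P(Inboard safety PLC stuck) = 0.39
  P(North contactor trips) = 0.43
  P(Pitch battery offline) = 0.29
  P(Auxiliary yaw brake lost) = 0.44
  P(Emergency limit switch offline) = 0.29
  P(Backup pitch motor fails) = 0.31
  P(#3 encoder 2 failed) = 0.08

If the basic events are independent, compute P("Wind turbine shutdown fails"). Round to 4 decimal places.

P(Converter path lost) [AND] = 0.29 × 0.18 × 0.31 = 0.016182
P(Pitch system down) [AND] = 0.38 × 0.016182 = 0.006149
P(Emergency stop down) [OR] = 1 − (1−0.39) × (1−0.43) = 0.652300
P(Rotor brake unavailable) [AND] = 0.29 × 0.44 = 0.127600
P(Yaw brake down) [OR] = 1 − (1−0.29) × (1−0.31) = 0.510100
P(Safety chain lost) [OR] = 1 − (1−0.652300) × (1−0.127600) × (1−0.510100) × (1−0.08) = 0.863285
P(Wind turbine shutdown fails) [AND] = 0.006149 × 0.863285 = 0.005308
Rounded to 4 decimal places: P(Wind turbine shutdown fails) ≈ 0.0053.

0.0053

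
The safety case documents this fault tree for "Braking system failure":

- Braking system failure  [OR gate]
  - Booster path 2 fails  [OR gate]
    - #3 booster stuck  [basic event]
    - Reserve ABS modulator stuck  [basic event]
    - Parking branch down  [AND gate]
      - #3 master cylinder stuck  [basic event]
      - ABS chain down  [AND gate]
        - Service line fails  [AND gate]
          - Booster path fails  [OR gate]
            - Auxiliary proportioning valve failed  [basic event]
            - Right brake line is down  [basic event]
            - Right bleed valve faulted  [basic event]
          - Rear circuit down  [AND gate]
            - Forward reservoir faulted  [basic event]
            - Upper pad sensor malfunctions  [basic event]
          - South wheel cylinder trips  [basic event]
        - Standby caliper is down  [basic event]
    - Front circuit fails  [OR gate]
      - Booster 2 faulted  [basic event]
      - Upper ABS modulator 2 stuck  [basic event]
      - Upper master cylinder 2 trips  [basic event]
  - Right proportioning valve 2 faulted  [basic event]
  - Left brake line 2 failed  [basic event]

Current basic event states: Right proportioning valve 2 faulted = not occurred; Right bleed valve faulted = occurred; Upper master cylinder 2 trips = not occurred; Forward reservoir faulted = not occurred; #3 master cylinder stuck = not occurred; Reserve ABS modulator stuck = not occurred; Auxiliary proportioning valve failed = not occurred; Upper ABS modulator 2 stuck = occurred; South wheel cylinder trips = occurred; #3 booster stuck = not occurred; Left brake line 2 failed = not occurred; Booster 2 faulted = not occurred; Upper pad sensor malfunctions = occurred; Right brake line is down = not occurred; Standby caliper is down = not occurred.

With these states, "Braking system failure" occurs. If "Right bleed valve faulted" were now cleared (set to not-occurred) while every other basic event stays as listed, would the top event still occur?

Yes

Counterfactual: set "Right bleed valve faulted" to not occurred.
Booster path fails [OR]: Auxiliary proportioning valve failed=not, Right brake line is down=not, Right bleed valve faulted=not → no input occurs → does not occur.
Rear circuit down [AND]: Forward reservoir faulted=not, Upper pad sensor malfunctions=occurs → not all inputs occur → does not occur.
Service line fails [AND]: Booster path fails=not, Rear circuit down=not, South wheel cylinder trips=occurs → not all inputs occur → does not occur.
ABS chain down [AND]: Service line fails=not, Standby caliper is down=not → not all inputs occur → does not occur.
Parking branch down [AND]: #3 master cylinder stuck=not, ABS chain down=not → not all inputs occur → does not occur.
Front circuit fails [OR]: Booster 2 faulted=not, Upper ABS modulator 2 stuck=occurs, Upper master cylinder 2 trips=not → at least one input occurs → occurs.
Booster path 2 fails [OR]: #3 booster stuck=not, Reserve ABS modulator stuck=not, Parking branch down=not, Front circuit fails=occurs → at least one input occurs → occurs.
Braking system failure [OR]: Booster path 2 fails=occurs, Right proportioning valve 2 faulted=not, Left brake line 2 failed=not → at least one input occurs → occurs.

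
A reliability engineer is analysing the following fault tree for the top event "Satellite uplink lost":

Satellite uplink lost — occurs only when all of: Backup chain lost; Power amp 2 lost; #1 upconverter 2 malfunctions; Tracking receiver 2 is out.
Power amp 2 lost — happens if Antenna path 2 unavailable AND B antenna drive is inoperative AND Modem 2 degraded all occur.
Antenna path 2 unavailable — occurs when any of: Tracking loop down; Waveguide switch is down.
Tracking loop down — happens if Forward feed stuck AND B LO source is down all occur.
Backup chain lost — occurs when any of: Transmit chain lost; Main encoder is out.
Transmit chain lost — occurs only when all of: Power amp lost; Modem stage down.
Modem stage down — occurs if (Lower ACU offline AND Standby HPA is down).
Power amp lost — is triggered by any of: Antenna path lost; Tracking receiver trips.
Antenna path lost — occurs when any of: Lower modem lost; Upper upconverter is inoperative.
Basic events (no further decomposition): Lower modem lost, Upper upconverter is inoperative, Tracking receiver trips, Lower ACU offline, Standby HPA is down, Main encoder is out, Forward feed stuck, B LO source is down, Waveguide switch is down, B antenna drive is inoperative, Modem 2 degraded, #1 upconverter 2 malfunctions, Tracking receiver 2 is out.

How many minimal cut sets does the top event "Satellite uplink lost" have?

8

Antenna path lost [OR]: union of children's cut sets → 2 cut set(s).
Power amp lost [OR]: union of children's cut sets → 3 cut set(s).
Modem stage down [AND]: one cut set from each child combined → 1 × 1 = 1 cut set(s).
Transmit chain lost [AND]: one cut set from each child combined → 3 × 1 = 3 cut set(s).
Backup chain lost [OR]: union of children's cut sets → 4 cut set(s).
Tracking loop down [AND]: one cut set from each child combined → 1 × 1 = 1 cut set(s).
Antenna path 2 unavailable [OR]: union of children's cut sets → 2 cut set(s).
Power amp 2 lost [AND]: one cut set from each child combined → 2 × 1 × 1 = 2 cut set(s).
Satellite uplink lost [AND]: one cut set from each child combined → 4 × 2 × 1 × 1 = 8 cut set(s).
Minimal cut sets: {#1 upconverter 2 malfunctions, B LO source is down, B antenna drive is inoperative, Forward feed stuck, Lower ACU offline, Lower modem lost, Modem 2 degraded, Standby HPA is down, Tracking receiver 2 is out}; {#1 upconverter 2 malfunctions, B antenna drive is inoperative, Lower ACU offline, Lower modem lost, Modem 2 degraded, Standby HPA is down, Tracking receiver 2 is out, Waveguide switch is down}; {#1 upconverter 2 malfunctions, B LO source is down, B antenna drive is inoperative, Forward feed stuck, Lower ACU offline, Modem 2 degraded, Standby HPA is down, Tracking receiver 2 is out, Upper upconverter is inoperative}; {#1 upconverter 2 malfunctions, B antenna drive is inoperative, Lower ACU offline, Modem 2 degraded, Standby HPA is down, Tracking receiver 2 is out, Upper upconverter is inoperative, Waveguide switch is down}; {#1 upconverter 2 malfunctions, B LO source is down, B antenna drive is inoperative, Forward feed stuck, Lower ACU offline, Modem 2 degraded, Standby HPA is down, Tracking receiver 2 is out, Tracking receiver trips}; {#1 upconverter 2 malfunctions, B antenna drive is inoperative, Lower ACU offline, Modem 2 degraded, Standby HPA is down, Tracking receiver 2 is out, Tracking receiver trips, Waveguide switch is down}; {#1 upconverter 2 malfunctions, B LO source is down, B antenna drive is inoperative, Forward feed stuck, Main encoder is out, Modem 2 degraded, Tracking receiver 2 is out}; {#1 upconverter 2 malfunctions, B antenna drive is inoperative, Main encoder is out, Modem 2 degraded, Tracking receiver 2 is out, Waveguide switch is down}.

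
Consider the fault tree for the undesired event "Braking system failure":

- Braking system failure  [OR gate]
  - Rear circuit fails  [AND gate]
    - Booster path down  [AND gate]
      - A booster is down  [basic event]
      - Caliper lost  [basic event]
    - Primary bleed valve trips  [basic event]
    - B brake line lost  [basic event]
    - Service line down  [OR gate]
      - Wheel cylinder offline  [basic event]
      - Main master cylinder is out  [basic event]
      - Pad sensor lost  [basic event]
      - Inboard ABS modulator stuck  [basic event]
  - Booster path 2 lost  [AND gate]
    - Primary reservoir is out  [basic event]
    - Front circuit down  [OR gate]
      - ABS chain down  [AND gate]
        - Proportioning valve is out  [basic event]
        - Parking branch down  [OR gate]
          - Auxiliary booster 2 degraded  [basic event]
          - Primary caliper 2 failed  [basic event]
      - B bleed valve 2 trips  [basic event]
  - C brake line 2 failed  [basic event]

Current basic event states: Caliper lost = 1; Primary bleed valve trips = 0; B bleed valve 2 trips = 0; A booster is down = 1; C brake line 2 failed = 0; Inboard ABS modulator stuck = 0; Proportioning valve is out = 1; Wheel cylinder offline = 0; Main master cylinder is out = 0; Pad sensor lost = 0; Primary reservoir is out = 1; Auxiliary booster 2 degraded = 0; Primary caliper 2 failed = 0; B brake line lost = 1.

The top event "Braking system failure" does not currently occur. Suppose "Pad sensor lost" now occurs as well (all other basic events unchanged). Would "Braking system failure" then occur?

No

Counterfactual: set "Pad sensor lost" to occurred.
Booster path down [AND]: A booster is down=occurs, Caliper lost=occurs → all inputs occur → occurs.
Service line down [OR]: Wheel cylinder offline=not, Main master cylinder is out=not, Pad sensor lost=occurs, Inboard ABS modulator stuck=not → at least one input occurs → occurs.
Rear circuit fails [AND]: Booster path down=occurs, Primary bleed valve trips=not, B brake line lost=occurs, Service line down=occurs → not all inputs occur → does not occur.
Parking branch down [OR]: Auxiliary booster 2 degraded=not, Primary caliper 2 failed=not → no input occurs → does not occur.
ABS chain down [AND]: Proportioning valve is out=occurs, Parking branch down=not → not all inputs occur → does not occur.
Front circuit down [OR]: ABS chain down=not, B bleed valve 2 trips=not → no input occurs → does not occur.
Booster path 2 lost [AND]: Primary reservoir is out=occurs, Front circuit down=not → not all inputs occur → does not occur.
Braking system failure [OR]: Rear circuit fails=not, Booster path 2 lost=not, C brake line 2 failed=not → no input occurs → does not occur.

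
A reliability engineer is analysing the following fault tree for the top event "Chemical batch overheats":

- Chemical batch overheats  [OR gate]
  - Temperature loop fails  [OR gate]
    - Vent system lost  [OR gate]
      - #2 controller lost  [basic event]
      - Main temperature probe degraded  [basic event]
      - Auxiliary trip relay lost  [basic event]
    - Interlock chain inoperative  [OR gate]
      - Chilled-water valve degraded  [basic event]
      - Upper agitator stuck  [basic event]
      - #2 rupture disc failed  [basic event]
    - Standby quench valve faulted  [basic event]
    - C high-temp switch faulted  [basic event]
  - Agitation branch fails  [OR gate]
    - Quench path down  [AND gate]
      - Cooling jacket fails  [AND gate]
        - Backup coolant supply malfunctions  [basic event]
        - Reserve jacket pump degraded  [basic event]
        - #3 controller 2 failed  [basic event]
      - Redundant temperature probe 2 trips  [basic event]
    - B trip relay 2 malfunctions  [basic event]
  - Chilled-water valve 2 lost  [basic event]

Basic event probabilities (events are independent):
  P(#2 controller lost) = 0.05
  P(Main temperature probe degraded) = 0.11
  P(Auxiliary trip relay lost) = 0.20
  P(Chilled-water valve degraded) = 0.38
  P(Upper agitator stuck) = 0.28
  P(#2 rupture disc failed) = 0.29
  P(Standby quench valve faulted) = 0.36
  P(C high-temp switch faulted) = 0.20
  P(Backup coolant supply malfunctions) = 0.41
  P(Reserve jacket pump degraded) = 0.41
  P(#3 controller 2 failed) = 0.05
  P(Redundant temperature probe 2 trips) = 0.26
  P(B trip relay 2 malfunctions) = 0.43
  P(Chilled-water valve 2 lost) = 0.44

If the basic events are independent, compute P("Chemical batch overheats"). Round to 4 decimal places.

0.9650

P(Vent system lost) [OR] = 1 − (1−0.05) × (1−0.11) × (1−0.20) = 0.323600
P(Interlock chain inoperative) [OR] = 1 − (1−0.38) × (1−0.28) × (1−0.29) = 0.683056
P(Temperature loop fails) [OR] = 1 − (1−0.323600) × (1−0.683056) × (1−0.36) × (1−0.20) = 0.890237
P(Cooling jacket fails) [AND] = 0.41 × 0.41 × 0.05 = 0.008405
P(Quench path down) [AND] = 0.008405 × 0.26 = 0.002185
P(Agitation branch fails) [OR] = 1 − (1−0.002185) × (1−0.43) = 0.431245
P(Chemical batch overheats) [OR] = 1 − (1−0.890237) × (1−0.431245) × (1−0.44) = 0.965040
Rounded to 4 decimal places: P(Chemical batch overheats) ≈ 0.9650.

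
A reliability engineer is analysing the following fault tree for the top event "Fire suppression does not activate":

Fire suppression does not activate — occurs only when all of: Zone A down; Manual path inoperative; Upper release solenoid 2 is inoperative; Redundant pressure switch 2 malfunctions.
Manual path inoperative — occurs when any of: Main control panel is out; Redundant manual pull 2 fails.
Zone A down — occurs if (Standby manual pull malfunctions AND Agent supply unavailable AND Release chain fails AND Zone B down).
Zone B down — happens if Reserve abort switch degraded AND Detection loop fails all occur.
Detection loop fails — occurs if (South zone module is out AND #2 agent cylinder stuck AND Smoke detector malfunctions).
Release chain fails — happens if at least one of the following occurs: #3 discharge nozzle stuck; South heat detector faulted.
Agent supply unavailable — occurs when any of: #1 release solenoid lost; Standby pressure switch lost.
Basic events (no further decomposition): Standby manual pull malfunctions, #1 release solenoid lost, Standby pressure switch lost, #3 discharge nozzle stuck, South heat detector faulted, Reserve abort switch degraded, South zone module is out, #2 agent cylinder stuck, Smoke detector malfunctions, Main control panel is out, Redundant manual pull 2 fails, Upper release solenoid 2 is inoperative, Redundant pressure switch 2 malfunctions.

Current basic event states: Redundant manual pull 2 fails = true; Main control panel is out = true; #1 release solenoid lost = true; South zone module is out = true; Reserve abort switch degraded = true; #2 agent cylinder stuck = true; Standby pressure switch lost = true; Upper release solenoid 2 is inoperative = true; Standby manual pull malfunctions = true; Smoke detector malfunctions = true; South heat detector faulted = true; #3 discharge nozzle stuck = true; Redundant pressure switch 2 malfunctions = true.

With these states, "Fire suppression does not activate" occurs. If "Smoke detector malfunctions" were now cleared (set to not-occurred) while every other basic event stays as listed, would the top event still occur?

Counterfactual: set "Smoke detector malfunctions" to not occurred.
Agent supply unavailable [OR]: #1 release solenoid lost=occurs, Standby pressure switch lost=occurs → at least one input occurs → occurs.
Release chain fails [OR]: #3 discharge nozzle stuck=occurs, South heat detector faulted=occurs → at least one input occurs → occurs.
Detection loop fails [AND]: South zone module is out=occurs, #2 agent cylinder stuck=occurs, Smoke detector malfunctions=not → not all inputs occur → does not occur.
Zone B down [AND]: Reserve abort switch degraded=occurs, Detection loop fails=not → not all inputs occur → does not occur.
Zone A down [AND]: Standby manual pull malfunctions=occurs, Agent supply unavailable=occurs, Release chain fails=occurs, Zone B down=not → not all inputs occur → does not occur.
Manual path inoperative [OR]: Main control panel is out=occurs, Redundant manual pull 2 fails=occurs → at least one input occurs → occurs.
Fire suppression does not activate [AND]: Zone A down=not, Manual path inoperative=occurs, Upper release solenoid 2 is inoperative=occurs, Redundant pressure switch 2 malfunctions=occurs → not all inputs occur → does not occur.

No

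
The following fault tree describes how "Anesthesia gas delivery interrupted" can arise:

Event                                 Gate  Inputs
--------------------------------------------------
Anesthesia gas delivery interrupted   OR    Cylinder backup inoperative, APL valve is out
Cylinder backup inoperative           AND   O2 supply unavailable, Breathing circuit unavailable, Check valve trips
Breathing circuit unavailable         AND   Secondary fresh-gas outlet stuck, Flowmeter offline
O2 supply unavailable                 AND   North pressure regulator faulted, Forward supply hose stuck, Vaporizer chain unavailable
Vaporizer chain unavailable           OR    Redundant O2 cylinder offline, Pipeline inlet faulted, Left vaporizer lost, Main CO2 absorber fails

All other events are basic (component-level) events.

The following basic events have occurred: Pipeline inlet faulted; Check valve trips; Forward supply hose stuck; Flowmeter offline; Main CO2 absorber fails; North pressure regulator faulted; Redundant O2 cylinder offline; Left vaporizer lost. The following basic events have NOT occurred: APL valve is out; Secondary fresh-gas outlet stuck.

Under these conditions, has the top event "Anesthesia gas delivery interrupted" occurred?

No

Vaporizer chain unavailable [OR]: Redundant O2 cylinder offline=occurs, Pipeline inlet faulted=occurs, Left vaporizer lost=occurs, Main CO2 absorber fails=occurs → at least one input occurs → occurs.
O2 supply unavailable [AND]: North pressure regulator faulted=occurs, Forward supply hose stuck=occurs, Vaporizer chain unavailable=occurs → all inputs occur → occurs.
Breathing circuit unavailable [AND]: Secondary fresh-gas outlet stuck=not, Flowmeter offline=occurs → not all inputs occur → does not occur.
Cylinder backup inoperative [AND]: O2 supply unavailable=occurs, Breathing circuit unavailable=not, Check valve trips=occurs → not all inputs occur → does not occur.
Anesthesia gas delivery interrupted [OR]: Cylinder backup inoperative=not, APL valve is out=not → no input occurs → does not occur.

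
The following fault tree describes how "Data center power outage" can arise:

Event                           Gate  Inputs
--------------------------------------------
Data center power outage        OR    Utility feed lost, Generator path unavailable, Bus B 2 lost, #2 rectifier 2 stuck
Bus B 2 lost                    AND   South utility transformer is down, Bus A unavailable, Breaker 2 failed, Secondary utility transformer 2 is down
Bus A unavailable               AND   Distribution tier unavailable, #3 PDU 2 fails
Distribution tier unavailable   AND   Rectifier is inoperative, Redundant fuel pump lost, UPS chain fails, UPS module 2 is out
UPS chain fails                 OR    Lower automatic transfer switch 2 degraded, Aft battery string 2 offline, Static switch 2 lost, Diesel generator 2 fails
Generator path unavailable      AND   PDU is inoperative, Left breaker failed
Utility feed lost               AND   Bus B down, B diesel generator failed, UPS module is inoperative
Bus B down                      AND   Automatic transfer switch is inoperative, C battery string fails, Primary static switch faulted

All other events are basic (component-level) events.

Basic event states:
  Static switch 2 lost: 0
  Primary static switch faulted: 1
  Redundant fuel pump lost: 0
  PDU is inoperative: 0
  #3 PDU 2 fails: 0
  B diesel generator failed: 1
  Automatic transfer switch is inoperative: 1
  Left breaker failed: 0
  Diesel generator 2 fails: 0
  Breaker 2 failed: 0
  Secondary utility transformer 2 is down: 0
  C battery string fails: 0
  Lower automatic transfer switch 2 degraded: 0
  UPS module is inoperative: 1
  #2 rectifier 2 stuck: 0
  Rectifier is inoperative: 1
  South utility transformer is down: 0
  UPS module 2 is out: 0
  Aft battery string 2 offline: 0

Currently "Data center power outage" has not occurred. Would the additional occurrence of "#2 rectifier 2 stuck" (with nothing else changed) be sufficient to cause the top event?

Counterfactual: set "#2 rectifier 2 stuck" to occurred.
Bus B down [AND]: Automatic transfer switch is inoperative=occurs, C battery string fails=not, Primary static switch faulted=occurs → not all inputs occur → does not occur.
Utility feed lost [AND]: Bus B down=not, B diesel generator failed=occurs, UPS module is inoperative=occurs → not all inputs occur → does not occur.
Generator path unavailable [AND]: PDU is inoperative=not, Left breaker failed=not → not all inputs occur → does not occur.
UPS chain fails [OR]: Lower automatic transfer switch 2 degraded=not, Aft battery string 2 offline=not, Static switch 2 lost=not, Diesel generator 2 fails=not → no input occurs → does not occur.
Distribution tier unavailable [AND]: Rectifier is inoperative=occurs, Redundant fuel pump lost=not, UPS chain fails=not, UPS module 2 is out=not → not all inputs occur → does not occur.
Bus A unavailable [AND]: Distribution tier unavailable=not, #3 PDU 2 fails=not → not all inputs occur → does not occur.
Bus B 2 lost [AND]: South utility transformer is down=not, Bus A unavailable=not, Breaker 2 failed=not, Secondary utility transformer 2 is down=not → not all inputs occur → does not occur.
Data center power outage [OR]: Utility feed lost=not, Generator path unavailable=not, Bus B 2 lost=not, #2 rectifier 2 stuck=occurs → at least one input occurs → occurs.

Yes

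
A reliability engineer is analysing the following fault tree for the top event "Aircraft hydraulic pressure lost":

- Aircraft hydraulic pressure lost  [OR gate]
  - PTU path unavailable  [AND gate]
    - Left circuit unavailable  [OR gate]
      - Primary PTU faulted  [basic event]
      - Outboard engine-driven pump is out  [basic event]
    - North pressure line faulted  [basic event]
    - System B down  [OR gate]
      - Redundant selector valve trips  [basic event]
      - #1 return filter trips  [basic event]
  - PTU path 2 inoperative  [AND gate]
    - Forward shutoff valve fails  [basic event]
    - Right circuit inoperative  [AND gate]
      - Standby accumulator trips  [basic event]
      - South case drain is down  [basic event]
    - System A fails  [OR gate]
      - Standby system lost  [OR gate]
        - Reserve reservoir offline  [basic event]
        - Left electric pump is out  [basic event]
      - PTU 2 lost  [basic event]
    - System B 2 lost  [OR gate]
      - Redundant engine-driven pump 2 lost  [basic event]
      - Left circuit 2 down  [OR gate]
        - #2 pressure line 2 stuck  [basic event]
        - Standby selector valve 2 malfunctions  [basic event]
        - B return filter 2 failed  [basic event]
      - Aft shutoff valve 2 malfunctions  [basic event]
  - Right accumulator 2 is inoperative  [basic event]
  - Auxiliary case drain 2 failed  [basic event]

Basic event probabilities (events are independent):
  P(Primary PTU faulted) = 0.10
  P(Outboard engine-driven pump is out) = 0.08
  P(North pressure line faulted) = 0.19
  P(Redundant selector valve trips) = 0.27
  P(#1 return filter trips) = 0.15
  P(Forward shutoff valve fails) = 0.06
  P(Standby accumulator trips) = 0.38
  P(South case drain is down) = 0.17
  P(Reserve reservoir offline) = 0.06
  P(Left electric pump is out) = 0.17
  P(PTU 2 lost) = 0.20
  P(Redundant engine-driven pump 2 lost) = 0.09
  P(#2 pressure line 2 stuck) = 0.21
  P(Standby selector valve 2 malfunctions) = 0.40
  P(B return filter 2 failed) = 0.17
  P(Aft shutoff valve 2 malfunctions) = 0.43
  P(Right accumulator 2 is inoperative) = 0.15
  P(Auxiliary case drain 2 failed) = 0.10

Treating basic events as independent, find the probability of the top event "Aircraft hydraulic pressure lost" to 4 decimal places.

0.2454

P(Left circuit unavailable) [OR] = 1 − (1−0.10) × (1−0.08) = 0.172000
P(System B down) [OR] = 1 − (1−0.27) × (1−0.15) = 0.379500
P(PTU path unavailable) [AND] = 0.172000 × 0.19 × 0.379500 = 0.012402
P(Right circuit inoperative) [AND] = 0.38 × 0.17 = 0.064600
P(Standby system lost) [OR] = 1 − (1−0.06) × (1−0.17) = 0.219800
P(System A fails) [OR] = 1 − (1−0.219800) × (1−0.20) = 0.375840
P(Left circuit 2 down) [OR] = 1 − (1−0.21) × (1−0.40) × (1−0.17) = 0.606580
P(System B 2 lost) [OR] = 1 − (1−0.09) × (1−0.606580) × (1−0.43) = 0.795933
P(PTU path 2 inoperative) [AND] = 0.06 × 0.064600 × 0.375840 × 0.795933 = 0.001159
P(Aircraft hydraulic pressure lost) [OR] = 1 − (1−0.012402) × (1−0.001159) × (1−0.15) × (1−0.10) = 0.245363
Rounded to 4 decimal places: P(Aircraft hydraulic pressure lost) ≈ 0.2454.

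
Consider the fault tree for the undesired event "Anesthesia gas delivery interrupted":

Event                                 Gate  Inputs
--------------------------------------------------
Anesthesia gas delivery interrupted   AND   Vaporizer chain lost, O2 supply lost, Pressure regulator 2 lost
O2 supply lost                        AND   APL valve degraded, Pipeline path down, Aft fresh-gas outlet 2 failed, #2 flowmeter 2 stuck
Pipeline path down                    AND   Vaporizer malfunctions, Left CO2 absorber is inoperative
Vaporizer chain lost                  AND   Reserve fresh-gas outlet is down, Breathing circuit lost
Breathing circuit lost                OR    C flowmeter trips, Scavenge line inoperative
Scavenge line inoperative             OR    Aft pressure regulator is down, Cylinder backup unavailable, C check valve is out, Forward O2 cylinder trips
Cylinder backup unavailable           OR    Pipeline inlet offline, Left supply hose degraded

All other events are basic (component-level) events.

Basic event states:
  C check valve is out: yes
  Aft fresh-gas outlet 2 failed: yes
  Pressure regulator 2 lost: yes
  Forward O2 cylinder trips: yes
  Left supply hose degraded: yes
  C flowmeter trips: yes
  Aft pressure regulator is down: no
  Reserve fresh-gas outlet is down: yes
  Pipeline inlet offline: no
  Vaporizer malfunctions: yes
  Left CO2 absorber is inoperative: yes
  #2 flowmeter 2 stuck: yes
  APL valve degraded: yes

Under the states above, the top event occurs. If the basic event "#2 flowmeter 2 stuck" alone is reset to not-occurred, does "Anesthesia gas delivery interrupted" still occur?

Counterfactual: set "#2 flowmeter 2 stuck" to not occurred.
Cylinder backup unavailable [OR]: Pipeline inlet offline=not, Left supply hose degraded=occurs → at least one input occurs → occurs.
Scavenge line inoperative [OR]: Aft pressure regulator is down=not, Cylinder backup unavailable=occurs, C check valve is out=occurs, Forward O2 cylinder trips=occurs → at least one input occurs → occurs.
Breathing circuit lost [OR]: C flowmeter trips=occurs, Scavenge line inoperative=occurs → at least one input occurs → occurs.
Vaporizer chain lost [AND]: Reserve fresh-gas outlet is down=occurs, Breathing circuit lost=occurs → all inputs occur → occurs.
Pipeline path down [AND]: Vaporizer malfunctions=occurs, Left CO2 absorber is inoperative=occurs → all inputs occur → occurs.
O2 supply lost [AND]: APL valve degraded=occurs, Pipeline path down=occurs, Aft fresh-gas outlet 2 failed=occurs, #2 flowmeter 2 stuck=not → not all inputs occur → does not occur.
Anesthesia gas delivery interrupted [AND]: Vaporizer chain lost=occurs, O2 supply lost=not, Pressure regulator 2 lost=occurs → not all inputs occur → does not occur.

No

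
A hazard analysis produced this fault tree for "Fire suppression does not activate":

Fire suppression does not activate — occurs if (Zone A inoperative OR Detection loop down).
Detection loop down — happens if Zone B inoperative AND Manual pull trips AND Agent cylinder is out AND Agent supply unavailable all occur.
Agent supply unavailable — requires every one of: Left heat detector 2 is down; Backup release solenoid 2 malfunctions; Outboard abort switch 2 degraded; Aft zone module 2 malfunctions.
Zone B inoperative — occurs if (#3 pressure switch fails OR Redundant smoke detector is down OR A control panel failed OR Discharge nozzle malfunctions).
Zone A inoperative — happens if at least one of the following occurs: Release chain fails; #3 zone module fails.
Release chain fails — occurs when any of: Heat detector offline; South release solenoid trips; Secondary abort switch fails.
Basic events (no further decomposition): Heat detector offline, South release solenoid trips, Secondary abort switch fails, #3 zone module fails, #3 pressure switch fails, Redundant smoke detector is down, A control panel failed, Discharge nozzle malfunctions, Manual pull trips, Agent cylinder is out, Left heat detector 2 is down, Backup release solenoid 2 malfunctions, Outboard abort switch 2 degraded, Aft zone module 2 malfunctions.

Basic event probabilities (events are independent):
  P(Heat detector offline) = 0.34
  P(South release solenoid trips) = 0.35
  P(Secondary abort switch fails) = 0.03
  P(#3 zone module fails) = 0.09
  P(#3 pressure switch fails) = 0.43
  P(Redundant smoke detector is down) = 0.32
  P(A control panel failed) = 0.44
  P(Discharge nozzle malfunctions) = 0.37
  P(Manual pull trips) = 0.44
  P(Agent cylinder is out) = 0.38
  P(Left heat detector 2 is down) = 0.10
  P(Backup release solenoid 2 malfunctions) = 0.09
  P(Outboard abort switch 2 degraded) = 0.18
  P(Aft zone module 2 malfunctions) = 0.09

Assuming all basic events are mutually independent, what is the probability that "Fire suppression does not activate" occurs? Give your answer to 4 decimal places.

P(Release chain fails) [OR] = 1 − (1−0.34) × (1−0.35) × (1−0.03) = 0.583870
P(Zone A inoperative) [OR] = 1 − (1−0.583870) × (1−0.09) = 0.621322
P(Zone B inoperative) [OR] = 1 − (1−0.43) × (1−0.32) × (1−0.44) × (1−0.37) = 0.863255
P(Agent supply unavailable) [AND] = 0.10 × 0.09 × 0.18 × 0.09 = 0.000146
P(Detection loop down) [AND] = 0.863255 × 0.44 × 0.38 × 0.000146 = 0.000021
P(Fire suppression does not activate) [OR] = 1 − (1−0.621322) × (1−0.000021) = 0.621330
Rounded to 4 decimal places: P(Fire suppression does not activate) ≈ 0.6213.

0.6213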